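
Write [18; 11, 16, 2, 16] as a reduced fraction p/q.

Fold from the inside: start with 16/1.
  2 + 1/16 = 33/16
  16 + 16/33 = 544/33
  11 + 33/544 = 6017/544
  18 + 544/6017 = 108850/6017

108850/6017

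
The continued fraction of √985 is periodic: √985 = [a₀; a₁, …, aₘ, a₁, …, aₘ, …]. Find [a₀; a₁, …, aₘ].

a₀ = ⌊√985⌋ = 31.

[31; 2, 1, 1, 2, 62]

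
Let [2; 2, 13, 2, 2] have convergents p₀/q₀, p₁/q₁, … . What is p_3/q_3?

139/56

Using pₖ = aₖpₖ₋₁ + pₖ₋₂, qₖ = aₖqₖ₋₁ + qₖ₋₂ (with p₋₁=1, p₋₂=0, q₋₁=0, q₋₂=1):
  k=0: a=2, p=2, q=1
  k=1: a=2, p=5, q=2
  k=2: a=13, p=67, q=27
  k=3: a=2, p=139, q=56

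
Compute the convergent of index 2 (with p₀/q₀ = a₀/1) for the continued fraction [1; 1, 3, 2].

7/4

Using pₖ = aₖpₖ₋₁ + pₖ₋₂, qₖ = aₖqₖ₋₁ + qₖ₋₂ (with p₋₁=1, p₋₂=0, q₋₁=0, q₋₂=1):
  k=0: a=1, p=1, q=1
  k=1: a=1, p=2, q=1
  k=2: a=3, p=7, q=4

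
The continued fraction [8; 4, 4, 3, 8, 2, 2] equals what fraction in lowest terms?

Fold from the inside: start with 2/1.
  2 + 1/2 = 5/2
  8 + 2/5 = 42/5
  3 + 5/42 = 131/42
  4 + 42/131 = 566/131
  4 + 131/566 = 2395/566
  8 + 566/2395 = 19726/2395

19726/2395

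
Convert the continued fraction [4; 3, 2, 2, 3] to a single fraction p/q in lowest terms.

Fold from the inside: start with 3/1.
  2 + 1/3 = 7/3
  2 + 3/7 = 17/7
  3 + 7/17 = 58/17
  4 + 17/58 = 249/58

249/58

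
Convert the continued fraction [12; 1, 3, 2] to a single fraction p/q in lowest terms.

Using pₖ = aₖpₖ₋₁ + pₖ₋₂ and qₖ = aₖqₖ₋₁ + qₖ₋₂:
  k=0: a=12, p=12, q=1
  k=1: a=1, p=13, q=1
  k=2: a=3, p=51, q=4
  k=3: a=2, p=115, q=9

115/9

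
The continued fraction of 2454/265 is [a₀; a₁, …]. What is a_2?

2454 = 9·265 + 69   →  a_0 = 9
265 = 3·69 + 58   →  a_1 = 3
69 = 1·58 + 11   →  a_2 = 1

1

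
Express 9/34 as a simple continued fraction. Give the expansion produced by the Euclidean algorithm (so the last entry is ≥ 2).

9 = 0·34 + 9
34 = 3·9 + 7
9 = 1·7 + 2
7 = 3·2 + 1
2 = 2·1 + 0  (stop)
So 9/34 = [0; 3, 1, 3, 2].

[0; 3, 1, 3, 2]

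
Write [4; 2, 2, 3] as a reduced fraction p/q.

Using pₖ = aₖpₖ₋₁ + pₖ₋₂ and qₖ = aₖqₖ₋₁ + qₖ₋₂:
  k=0: a=4, p=4, q=1
  k=1: a=2, p=9, q=2
  k=2: a=2, p=22, q=5
  k=3: a=3, p=75, q=17

75/17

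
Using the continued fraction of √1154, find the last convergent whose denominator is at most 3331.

78506/2311

√1154 = [33; 1, 32, 1, 66, …] (period length 4).
Convergents:
  p_0/q_0 = 33/1
  p_1/q_1 = 34/1
  p_2/q_2 = 1121/33
  p_3/q_3 = 1155/34
  p_4/q_4 = 77351/2277
  p_5/q_5 = 78506/2311
  p_6/q_6 = 2589543/76229
q_5 = 2311 ≤ 3331 < 76229 = q_6, so the answer is 78506/2311.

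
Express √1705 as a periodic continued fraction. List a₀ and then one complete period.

[41; 3, 2, 3, 82]

a₀ = ⌊√1705⌋ = 41.
With m₀=0, d₀=1 and mₖ₊₁ = dₖaₖ − mₖ, dₖ₊₁ = (n − mₖ₊₁²)/dₖ, aₖ₊₁ = ⌊(a₀+mₖ₊₁)/dₖ₊₁⌋:
  k=1: m=41, d=24, a=3
  k=2: m=31, d=31, a=2
  k=3: m=31, d=24, a=3
  k=4: m=41, d=1, a=82
d=1 and a=2a₀=82 at k=4, so the next step gives (m, d) = (41, 24) again — its k=1 value — and the period has length 4.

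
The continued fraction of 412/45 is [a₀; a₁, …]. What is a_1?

412 = 9·45 + 7   →  a_0 = 9
45 = 6·7 + 3   →  a_1 = 6

6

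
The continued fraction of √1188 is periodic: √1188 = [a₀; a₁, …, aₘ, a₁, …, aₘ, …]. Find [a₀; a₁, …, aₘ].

a₀ = ⌊√1188⌋ = 34.
With m₀=0, d₀=1 and mₖ₊₁ = dₖaₖ − mₖ, dₖ₊₁ = (n − mₖ₊₁²)/dₖ, aₖ₊₁ = ⌊(a₀+mₖ₊₁)/dₖ₊₁⌋:
  k=1: m=34, d=32, a=2
  k=2: m=30, d=9, a=7
  k=3: m=33, d=11, a=6
  k=4: m=33, d=9, a=7
  k=5: m=30, d=32, a=2
  k=6: m=34, d=1, a=68
d=1 and a=2a₀=68 at k=6, so the next step gives (m, d) = (34, 32) again — its k=1 value — and the period has length 6.

[34; 2, 7, 6, 7, 2, 68]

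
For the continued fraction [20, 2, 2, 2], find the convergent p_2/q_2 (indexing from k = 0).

102/5

Using pₖ = aₖpₖ₋₁ + pₖ₋₂, qₖ = aₖqₖ₋₁ + qₖ₋₂ (with p₋₁=1, p₋₂=0, q₋₁=0, q₋₂=1):
  k=0: a=20, p=20, q=1
  k=1: a=2, p=41, q=2
  k=2: a=2, p=102, q=5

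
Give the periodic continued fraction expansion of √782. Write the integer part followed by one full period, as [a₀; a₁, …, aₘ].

a₀ = ⌊√782⌋ = 27.
With m₀=0, d₀=1 and mₖ₊₁ = dₖaₖ − mₖ, dₖ₊₁ = (n − mₖ₊₁²)/dₖ, aₖ₊₁ = ⌊(a₀+mₖ₊₁)/dₖ₊₁⌋:
  k=1: m=27, d=53, a=1
  k=2: m=26, d=2, a=26
  k=3: m=26, d=53, a=1
  k=4: m=27, d=1, a=54
d=1 and a=2a₀=54 at k=4, so the next step gives (m, d) = (27, 53) again — its k=1 value — and the period has length 4.

[27; 1, 26, 1, 54]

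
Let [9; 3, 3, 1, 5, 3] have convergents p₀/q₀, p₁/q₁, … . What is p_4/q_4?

698/75

Using pₖ = aₖpₖ₋₁ + pₖ₋₂, qₖ = aₖqₖ₋₁ + qₖ₋₂ (with p₋₁=1, p₋₂=0, q₋₁=0, q₋₂=1):
  k=0: a=9, p=9, q=1
  k=1: a=3, p=28, q=3
  k=2: a=3, p=93, q=10
  k=3: a=1, p=121, q=13
  k=4: a=5, p=698, q=75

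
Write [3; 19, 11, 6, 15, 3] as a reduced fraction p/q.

181507/59464

Fold from the inside: start with 3/1.
  15 + 1/3 = 46/3
  6 + 3/46 = 279/46
  11 + 46/279 = 3115/279
  19 + 279/3115 = 59464/3115
  3 + 3115/59464 = 181507/59464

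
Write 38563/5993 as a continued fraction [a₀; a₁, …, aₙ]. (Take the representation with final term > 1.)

38563 = 6·5993 + 2605
5993 = 2·2605 + 783
2605 = 3·783 + 256
783 = 3·256 + 15
256 = 17·15 + 1
15 = 15·1 + 0  (stop)
So 38563/5993 = [6; 2, 3, 3, 17, 15].

[6; 2, 3, 3, 17, 15]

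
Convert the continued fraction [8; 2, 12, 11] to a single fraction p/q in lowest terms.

2349/277

Using pₖ = aₖpₖ₋₁ + pₖ₋₂ and qₖ = aₖqₖ₋₁ + qₖ₋₂:
  k=0: a=8, p=8, q=1
  k=1: a=2, p=17, q=2
  k=2: a=12, p=212, q=25
  k=3: a=11, p=2349, q=277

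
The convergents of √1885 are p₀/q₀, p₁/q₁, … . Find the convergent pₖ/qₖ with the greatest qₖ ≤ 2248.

√1885 = [43; 2, 2, 2, 86, …] (period length 4).
Convergents:
  p_0/q_0 = 43/1
  p_1/q_1 = 87/2
  p_2/q_2 = 217/5
  p_3/q_3 = 521/12
  p_4/q_4 = 45023/1037
  p_5/q_5 = 90567/2086
  p_6/q_6 = 226157/5209
q_5 = 2086 ≤ 2248 < 5209 = q_6, so the answer is 90567/2086.

90567/2086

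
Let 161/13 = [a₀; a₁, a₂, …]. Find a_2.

1

161 = 12·13 + 5   →  a_0 = 12
13 = 2·5 + 3   →  a_1 = 2
5 = 1·3 + 2   →  a_2 = 1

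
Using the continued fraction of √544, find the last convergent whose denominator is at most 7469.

113447/4864

√544 = [23; 3, 11, 3, 46, …] (period length 4).
Convergents:
  p_0/q_0 = 23/1
  p_1/q_1 = 70/3
  p_2/q_2 = 793/34
  p_3/q_3 = 2449/105
  p_4/q_4 = 113447/4864
  p_5/q_5 = 342790/14697
q_4 = 4864 ≤ 7469 < 14697 = q_5, so the answer is 113447/4864.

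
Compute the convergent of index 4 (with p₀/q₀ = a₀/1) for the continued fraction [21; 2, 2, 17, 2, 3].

Using pₖ = aₖpₖ₋₁ + pₖ₋₂, qₖ = aₖqₖ₋₁ + qₖ₋₂ (with p₋₁=1, p₋₂=0, q₋₁=0, q₋₂=1):
  k=0: a=21, p=21, q=1
  k=1: a=2, p=43, q=2
  k=2: a=2, p=107, q=5
  k=3: a=17, p=1862, q=87
  k=4: a=2, p=3831, q=179

3831/179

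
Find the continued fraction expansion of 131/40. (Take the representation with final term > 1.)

131 = 3·40 + 11
40 = 3·11 + 7
11 = 1·7 + 4
7 = 1·4 + 3
4 = 1·3 + 1
3 = 3·1 + 0  (stop)
So 131/40 = [3; 3, 1, 1, 1, 3].

[3; 3, 1, 1, 1, 3]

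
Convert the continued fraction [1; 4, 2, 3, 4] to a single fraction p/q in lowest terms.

163/133

Fold from the inside: start with 4/1.
  3 + 1/4 = 13/4
  2 + 4/13 = 30/13
  4 + 13/30 = 133/30
  1 + 30/133 = 163/133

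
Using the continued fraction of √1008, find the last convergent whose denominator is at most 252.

√1008 = [31; 1, 2, 1, 62, …] (period length 4).
Convergents:
  p_0/q_0 = 31/1
  p_1/q_1 = 32/1
  p_2/q_2 = 95/3
  p_3/q_3 = 127/4
  p_4/q_4 = 7969/251
  p_5/q_5 = 8096/255
q_4 = 251 ≤ 252 < 255 = q_5, so the answer is 7969/251.

7969/251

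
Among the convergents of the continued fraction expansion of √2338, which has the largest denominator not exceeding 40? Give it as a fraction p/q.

√2338 = [48; 2, 1, 5, 48, 5, 1, 2, 96, …] (period length 8).
Convergents:
  p_0/q_0 = 48/1
  p_1/q_1 = 97/2
  p_2/q_2 = 145/3
  p_3/q_3 = 822/17
  p_4/q_4 = 39601/819
q_3 = 17 ≤ 40 < 819 = q_4, so the answer is 822/17.

822/17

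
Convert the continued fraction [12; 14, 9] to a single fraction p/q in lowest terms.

Fold from the inside: start with 9/1.
  14 + 1/9 = 127/9
  12 + 9/127 = 1533/127

1533/127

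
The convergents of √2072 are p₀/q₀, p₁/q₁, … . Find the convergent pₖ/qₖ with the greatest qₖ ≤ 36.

1229/27

√2072 = [45; 1, 1, 12, 1, 1, 90, …] (period length 6).
Convergents:
  p_0/q_0 = 45/1
  p_1/q_1 = 46/1
  p_2/q_2 = 91/2
  p_3/q_3 = 1138/25
  p_4/q_4 = 1229/27
  p_5/q_5 = 2367/52
q_4 = 27 ≤ 36 < 52 = q_5, so the answer is 1229/27.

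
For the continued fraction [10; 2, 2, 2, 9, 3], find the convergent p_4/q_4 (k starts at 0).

Using pₖ = aₖpₖ₋₁ + pₖ₋₂, qₖ = aₖqₖ₋₁ + qₖ₋₂ (with p₋₁=1, p₋₂=0, q₋₁=0, q₋₂=1):
  k=0: a=10, p=10, q=1
  k=1: a=2, p=21, q=2
  k=2: a=2, p=52, q=5
  k=3: a=2, p=125, q=12
  k=4: a=9, p=1177, q=113

1177/113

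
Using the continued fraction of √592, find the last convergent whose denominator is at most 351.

3528/145

√592 = [24; 3, 48, …] (period length 2).
Convergents:
  p_0/q_0 = 24/1
  p_1/q_1 = 73/3
  p_2/q_2 = 3528/145
  p_3/q_3 = 10657/438
q_2 = 145 ≤ 351 < 438 = q_3, so the answer is 3528/145.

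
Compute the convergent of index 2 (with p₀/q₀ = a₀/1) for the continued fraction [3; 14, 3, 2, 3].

132/43

Using pₖ = aₖpₖ₋₁ + pₖ₋₂, qₖ = aₖqₖ₋₁ + qₖ₋₂ (with p₋₁=1, p₋₂=0, q₋₁=0, q₋₂=1):
  k=0: a=3, p=3, q=1
  k=1: a=14, p=43, q=14
  k=2: a=3, p=132, q=43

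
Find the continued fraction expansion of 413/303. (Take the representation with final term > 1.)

[1; 2, 1, 3, 13, 2]

413 = 1*303 + 110
303 = 2*110 + 83
110 = 1*83 + 27
83 = 3*27 + 2
27 = 13*2 + 1
2 = 2*1 + 0  (stop)
So 413/303 = [1; 2, 1, 3, 13, 2].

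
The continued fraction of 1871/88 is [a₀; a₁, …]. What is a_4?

1

1871 = 21·88 + 23   →  a_0 = 21
88 = 3·23 + 19   →  a_1 = 3
23 = 1·19 + 4   →  a_2 = 1
19 = 4·4 + 3   →  a_3 = 4
4 = 1·3 + 1   →  a_4 = 1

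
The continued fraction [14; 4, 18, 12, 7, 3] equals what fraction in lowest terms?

278934/19579

Fold from the inside: start with 3/1.
  7 + 1/3 = 22/3
  12 + 3/22 = 267/22
  18 + 22/267 = 4828/267
  4 + 267/4828 = 19579/4828
  14 + 4828/19579 = 278934/19579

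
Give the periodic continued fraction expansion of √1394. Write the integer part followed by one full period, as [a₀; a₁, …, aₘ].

[37; 2, 1, 36, 1, 2, 74]

a₀ = ⌊√1394⌋ = 37.
With m₀=0, d₀=1 and mₖ₊₁ = dₖaₖ − mₖ, dₖ₊₁ = (n − mₖ₊₁²)/dₖ, aₖ₊₁ = ⌊(a₀+mₖ₊₁)/dₖ₊₁⌋:
  k=1: m=37, d=25, a=2
  k=2: m=13, d=49, a=1
  k=3: m=36, d=2, a=36
  k=4: m=36, d=49, a=1
  k=5: m=13, d=25, a=2
  k=6: m=37, d=1, a=74
d=1 and a=2a₀=74 at k=6, so the next step gives (m, d) = (37, 25) again — its k=1 value — and the period has length 6.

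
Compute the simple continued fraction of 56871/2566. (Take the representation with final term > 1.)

[22; 6, 8, 17, 3]

56871 = 22×2566 + 419
2566 = 6×419 + 52
419 = 8×52 + 3
52 = 17×3 + 1
3 = 3×1 + 0  (stop)
So 56871/2566 = [22; 6, 8, 17, 3].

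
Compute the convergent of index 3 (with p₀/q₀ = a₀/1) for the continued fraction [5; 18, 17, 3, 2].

4747/939

Using pₖ = aₖpₖ₋₁ + pₖ₋₂, qₖ = aₖqₖ₋₁ + qₖ₋₂ (with p₋₁=1, p₋₂=0, q₋₁=0, q₋₂=1):
  k=0: a=5, p=5, q=1
  k=1: a=18, p=91, q=18
  k=2: a=17, p=1552, q=307
  k=3: a=3, p=4747, q=939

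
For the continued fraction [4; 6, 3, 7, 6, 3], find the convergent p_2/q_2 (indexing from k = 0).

Using pₖ = aₖpₖ₋₁ + pₖ₋₂, qₖ = aₖqₖ₋₁ + qₖ₋₂ (with p₋₁=1, p₋₂=0, q₋₁=0, q₋₂=1):
  k=0: a=4, p=4, q=1
  k=1: a=6, p=25, q=6
  k=2: a=3, p=79, q=19

79/19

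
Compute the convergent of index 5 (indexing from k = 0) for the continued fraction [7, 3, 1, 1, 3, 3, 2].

Using pₖ = aₖpₖ₋₁ + pₖ₋₂, qₖ = aₖqₖ₋₁ + qₖ₋₂ (with p₋₁=1, p₋₂=0, q₋₁=0, q₋₂=1):
  k=0: a=7, p=7, q=1
  k=1: a=3, p=22, q=3
  k=2: a=1, p=29, q=4
  k=3: a=1, p=51, q=7
  k=4: a=3, p=182, q=25
  k=5: a=3, p=597, q=82

597/82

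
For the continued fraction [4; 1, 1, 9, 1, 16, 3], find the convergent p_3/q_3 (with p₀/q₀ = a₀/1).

Using pₖ = aₖpₖ₋₁ + pₖ₋₂, qₖ = aₖqₖ₋₁ + qₖ₋₂ (with p₋₁=1, p₋₂=0, q₋₁=0, q₋₂=1):
  k=0: a=4, p=4, q=1
  k=1: a=1, p=5, q=1
  k=2: a=1, p=9, q=2
  k=3: a=9, p=86, q=19

86/19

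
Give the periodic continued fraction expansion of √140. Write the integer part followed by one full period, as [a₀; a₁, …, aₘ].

a₀ = ⌊√140⌋ = 11.
With m₀=0, d₀=1 and mₖ₊₁ = dₖaₖ − mₖ, dₖ₊₁ = (n − mₖ₊₁²)/dₖ, aₖ₊₁ = ⌊(a₀+mₖ₊₁)/dₖ₊₁⌋:
  k=1: m=11, d=19, a=1
  k=2: m=8, d=4, a=4
  k=3: m=8, d=19, a=1
  k=4: m=11, d=1, a=22
d=1 and a=2a₀=22 at k=4, so the next step gives (m, d) = (11, 19) again — its k=1 value — and the period has length 4.

[11; 1, 4, 1, 22]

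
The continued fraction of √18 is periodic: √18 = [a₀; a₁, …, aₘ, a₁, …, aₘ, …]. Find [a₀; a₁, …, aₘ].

[4; 4, 8]

a₀ = ⌊√18⌋ = 4.
With m₀=0, d₀=1 and mₖ₊₁ = dₖaₖ − mₖ, dₖ₊₁ = (n − mₖ₊₁²)/dₖ, aₖ₊₁ = ⌊(a₀+mₖ₊₁)/dₖ₊₁⌋:
  k=1: m=4, d=2, a=4
  k=2: m=4, d=1, a=8
d=1 and a=2a₀=8 at k=2, so the next step gives (m, d) = (4, 2) again — its k=1 value — and the period has length 2.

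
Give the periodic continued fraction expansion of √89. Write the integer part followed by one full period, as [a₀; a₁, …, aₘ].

[9; 2, 3, 3, 2, 18]

a₀ = ⌊√89⌋ = 9.
With m₀=0, d₀=1 and mₖ₊₁ = dₖaₖ − mₖ, dₖ₊₁ = (n − mₖ₊₁²)/dₖ, aₖ₊₁ = ⌊(a₀+mₖ₊₁)/dₖ₊₁⌋:
  k=1: m=9, d=8, a=2
  k=2: m=7, d=5, a=3
  k=3: m=8, d=5, a=3
  k=4: m=7, d=8, a=2
  k=5: m=9, d=1, a=18
d=1 and a=2a₀=18 at k=5, so the next step gives (m, d) = (9, 8) again — its k=1 value — and the period has length 5.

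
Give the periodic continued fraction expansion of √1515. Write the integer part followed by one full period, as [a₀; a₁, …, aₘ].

a₀ = ⌊√1515⌋ = 38.
With m₀=0, d₀=1 and mₖ₊₁ = dₖaₖ − mₖ, dₖ₊₁ = (n − mₖ₊₁²)/dₖ, aₖ₊₁ = ⌊(a₀+mₖ₊₁)/dₖ₊₁⌋:
  k=1: m=38, d=71, a=1
  k=2: m=33, d=6, a=11
  k=3: m=33, d=71, a=1
  k=4: m=38, d=1, a=76
d=1 and a=2a₀=76 at k=4, so the next step gives (m, d) = (38, 71) again — its k=1 value — and the period has length 4.

[38; 1, 11, 1, 76]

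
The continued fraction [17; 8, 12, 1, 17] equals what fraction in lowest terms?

Fold from the inside: start with 17/1.
  1 + 1/17 = 18/17
  12 + 17/18 = 233/18
  8 + 18/233 = 1882/233
  17 + 233/1882 = 32227/1882

32227/1882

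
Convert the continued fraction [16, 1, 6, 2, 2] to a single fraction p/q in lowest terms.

Fold from the inside: start with 2/1.
  2 + 1/2 = 5/2
  6 + 2/5 = 32/5
  1 + 5/32 = 37/32
  16 + 32/37 = 624/37

624/37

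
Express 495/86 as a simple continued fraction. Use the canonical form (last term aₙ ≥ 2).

495 = 5·86 + 65
86 = 1·65 + 21
65 = 3·21 + 2
21 = 10·2 + 1
2 = 2·1 + 0  (stop)
So 495/86 = [5; 1, 3, 10, 2].

[5; 1, 3, 10, 2]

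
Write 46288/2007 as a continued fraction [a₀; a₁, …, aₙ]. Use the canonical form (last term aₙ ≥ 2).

[23; 15, 1, 4, 12, 2]

46288 = 23·2007 + 127
2007 = 15·127 + 102
127 = 1·102 + 25
102 = 4·25 + 2
25 = 12·2 + 1
2 = 2·1 + 0  (stop)
So 46288/2007 = [23; 15, 1, 4, 12, 2].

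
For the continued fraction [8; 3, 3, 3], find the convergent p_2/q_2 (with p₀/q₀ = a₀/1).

Using pₖ = aₖpₖ₋₁ + pₖ₋₂, qₖ = aₖqₖ₋₁ + qₖ₋₂ (with p₋₁=1, p₋₂=0, q₋₁=0, q₋₂=1):
  k=0: a=8, p=8, q=1
  k=1: a=3, p=25, q=3
  k=2: a=3, p=83, q=10

83/10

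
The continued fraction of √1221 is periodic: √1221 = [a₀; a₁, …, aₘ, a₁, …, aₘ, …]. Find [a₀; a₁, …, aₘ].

a₀ = ⌊√1221⌋ = 34.
With m₀=0, d₀=1 and mₖ₊₁ = dₖaₖ − mₖ, dₖ₊₁ = (n − mₖ₊₁²)/dₖ, aₖ₊₁ = ⌊(a₀+mₖ₊₁)/dₖ₊₁⌋:
  k=1: m=34, d=65, a=1
  k=2: m=31, d=4, a=16
  k=3: m=33, d=33, a=2
  k=4: m=33, d=4, a=16
  k=5: m=31, d=65, a=1
  k=6: m=34, d=1, a=68
d=1 and a=2a₀=68 at k=6, so the next step gives (m, d) = (34, 65) again — its k=1 value — and the period has length 6.

[34; 1, 16, 2, 16, 1, 68]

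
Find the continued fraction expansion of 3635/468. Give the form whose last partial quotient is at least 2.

3635 = 7×468 + 359
468 = 1×359 + 109
359 = 3×109 + 32
109 = 3×32 + 13
32 = 2×13 + 6
13 = 2×6 + 1
6 = 6×1 + 0  (stop)
So 3635/468 = [7; 1, 3, 3, 2, 2, 6].

[7; 1, 3, 3, 2, 2, 6]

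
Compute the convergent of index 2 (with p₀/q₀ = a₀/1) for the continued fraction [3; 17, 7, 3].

367/120

Using pₖ = aₖpₖ₋₁ + pₖ₋₂, qₖ = aₖqₖ₋₁ + qₖ₋₂ (with p₋₁=1, p₋₂=0, q₋₁=0, q₋₂=1):
  k=0: a=3, p=3, q=1
  k=1: a=17, p=52, q=17
  k=2: a=7, p=367, q=120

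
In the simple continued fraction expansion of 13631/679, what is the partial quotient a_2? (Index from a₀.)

3

13631 = 20·679 + 51   →  a_0 = 20
679 = 13·51 + 16   →  a_1 = 13
51 = 3·16 + 3   →  a_2 = 3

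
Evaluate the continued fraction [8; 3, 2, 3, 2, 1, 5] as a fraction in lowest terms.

3731/450

Using pₖ = aₖpₖ₋₁ + pₖ₋₂ and qₖ = aₖqₖ₋₁ + qₖ₋₂:
  k=0: a=8, p=8, q=1
  k=1: a=3, p=25, q=3
  k=2: a=2, p=58, q=7
  k=3: a=3, p=199, q=24
  k=4: a=2, p=456, q=55
  k=5: a=1, p=655, q=79
  k=6: a=5, p=3731, q=450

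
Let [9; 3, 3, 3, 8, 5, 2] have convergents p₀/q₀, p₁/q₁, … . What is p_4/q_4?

2549/274

Using pₖ = aₖpₖ₋₁ + pₖ₋₂, qₖ = aₖqₖ₋₁ + qₖ₋₂ (with p₋₁=1, p₋₂=0, q₋₁=0, q₋₂=1):
  k=0: a=9, p=9, q=1
  k=1: a=3, p=28, q=3
  k=2: a=3, p=93, q=10
  k=3: a=3, p=307, q=33
  k=4: a=8, p=2549, q=274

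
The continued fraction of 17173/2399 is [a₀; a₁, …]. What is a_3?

5

17173 = 7·2399 + 380   →  a_0 = 7
2399 = 6·380 + 119   →  a_1 = 6
380 = 3·119 + 23   →  a_2 = 3
119 = 5·23 + 4   →  a_3 = 5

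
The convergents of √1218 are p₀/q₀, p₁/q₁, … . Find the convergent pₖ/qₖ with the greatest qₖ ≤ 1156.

24395/699

√1218 = [34; 1, 8, 1, 68, …] (period length 4).
Convergents:
  p_0/q_0 = 34/1
  p_1/q_1 = 35/1
  p_2/q_2 = 314/9
  p_3/q_3 = 349/10
  p_4/q_4 = 24046/689
  p_5/q_5 = 24395/699
  p_6/q_6 = 219206/6281
q_5 = 699 ≤ 1156 < 6281 = q_6, so the answer is 24395/699.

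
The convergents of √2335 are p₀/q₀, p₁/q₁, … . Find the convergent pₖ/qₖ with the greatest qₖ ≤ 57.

1353/28

√2335 = [48; 3, 9, 3, 96, …] (period length 4).
Convergents:
  p_0/q_0 = 48/1
  p_1/q_1 = 145/3
  p_2/q_2 = 1353/28
  p_3/q_3 = 4204/87
q_2 = 28 ≤ 57 < 87 = q_3, so the answer is 1353/28.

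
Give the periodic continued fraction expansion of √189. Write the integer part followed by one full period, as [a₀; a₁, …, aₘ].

[13; 1, 2, 1, 26]

a₀ = ⌊√189⌋ = 13.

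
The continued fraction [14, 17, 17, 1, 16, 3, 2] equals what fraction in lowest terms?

Fold from the inside: start with 2/1.
  3 + 1/2 = 7/2
  16 + 2/7 = 114/7
  1 + 7/114 = 121/114
  17 + 114/121 = 2171/121
  17 + 121/2171 = 37028/2171
  14 + 2171/37028 = 520563/37028

520563/37028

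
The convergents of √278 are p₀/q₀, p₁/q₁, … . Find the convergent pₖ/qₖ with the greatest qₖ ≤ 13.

√278 = [16; 1, 2, 16, 2, 1, 32, …] (period length 6).
Convergents:
  p_0/q_0 = 16/1
  p_1/q_1 = 17/1
  p_2/q_2 = 50/3
  p_3/q_3 = 817/49
q_2 = 3 ≤ 13 < 49 = q_3, so the answer is 50/3.

50/3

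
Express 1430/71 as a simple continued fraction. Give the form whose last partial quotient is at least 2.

1430 = 20·71 + 10
71 = 7·10 + 1
10 = 10·1 + 0  (stop)
So 1430/71 = [20; 7, 10].

[20; 7, 10]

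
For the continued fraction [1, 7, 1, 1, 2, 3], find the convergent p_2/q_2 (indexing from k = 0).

9/8

Using pₖ = aₖpₖ₋₁ + pₖ₋₂, qₖ = aₖqₖ₋₁ + qₖ₋₂ (with p₋₁=1, p₋₂=0, q₋₁=0, q₋₂=1):
  k=0: a=1, p=1, q=1
  k=1: a=7, p=8, q=7
  k=2: a=1, p=9, q=8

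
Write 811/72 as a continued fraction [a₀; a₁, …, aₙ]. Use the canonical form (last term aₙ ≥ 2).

[11; 3, 1, 3, 1, 3]

811 = 11×72 + 19
72 = 3×19 + 15
19 = 1×15 + 4
15 = 3×4 + 3
4 = 1×3 + 1
3 = 3×1 + 0  (stop)
So 811/72 = [11; 3, 1, 3, 1, 3].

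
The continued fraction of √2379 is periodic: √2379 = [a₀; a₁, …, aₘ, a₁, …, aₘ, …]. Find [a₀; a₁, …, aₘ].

a₀ = ⌊√2379⌋ = 48.
With m₀=0, d₀=1 and mₖ₊₁ = dₖaₖ − mₖ, dₖ₊₁ = (n − mₖ₊₁²)/dₖ, aₖ₊₁ = ⌊(a₀+mₖ₊₁)/dₖ₊₁⌋:
  k=1: m=48, d=75, a=1
  k=2: m=27, d=22, a=3
  k=3: m=39, d=39, a=2
  k=4: m=39, d=22, a=3
  k=5: m=27, d=75, a=1
  k=6: m=48, d=1, a=96
d=1 and a=2a₀=96 at k=6, so the next step gives (m, d) = (48, 75) again — its k=1 value — and the period has length 6.

[48; 1, 3, 2, 3, 1, 96]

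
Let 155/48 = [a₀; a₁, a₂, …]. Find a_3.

1

155 = 3·48 + 11   →  a_0 = 3
48 = 4·11 + 4   →  a_1 = 4
11 = 2·4 + 3   →  a_2 = 2
4 = 1·3 + 1   →  a_3 = 1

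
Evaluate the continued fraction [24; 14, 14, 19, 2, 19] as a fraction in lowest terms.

Using pₖ = aₖpₖ₋₁ + pₖ₋₂ and qₖ = aₖqₖ₋₁ + qₖ₋₂:
  k=0: a=24, p=24, q=1
  k=1: a=14, p=337, q=14
  k=2: a=14, p=4742, q=197
  k=3: a=19, p=90435, q=3757
  k=4: a=2, p=185612, q=7711
  k=5: a=19, p=3617063, q=150266

3617063/150266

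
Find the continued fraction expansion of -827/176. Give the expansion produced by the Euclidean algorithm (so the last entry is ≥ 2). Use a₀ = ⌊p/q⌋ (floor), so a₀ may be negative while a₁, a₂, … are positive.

[-5; 3, 3, 8, 2]

-827 = -5*176 + 53
176 = 3*53 + 17
53 = 3*17 + 2
17 = 8*2 + 1
2 = 2*1 + 0  (stop)
So -827/176 = [-5; 3, 3, 8, 2].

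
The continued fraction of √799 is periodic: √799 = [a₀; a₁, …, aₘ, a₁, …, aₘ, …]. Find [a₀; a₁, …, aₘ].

a₀ = ⌊√799⌋ = 28.
With m₀=0, d₀=1 and mₖ₊₁ = dₖaₖ − mₖ, dₖ₊₁ = (n − mₖ₊₁²)/dₖ, aₖ₊₁ = ⌊(a₀+mₖ₊₁)/dₖ₊₁⌋:
  k=1: m=28, d=15, a=3
  k=2: m=17, d=34, a=1
  k=3: m=17, d=15, a=3
  k=4: m=28, d=1, a=56
d=1 and a=2a₀=56 at k=4, so the next step gives (m, d) = (28, 15) again — its k=1 value — and the period has length 4.

[28; 3, 1, 3, 56]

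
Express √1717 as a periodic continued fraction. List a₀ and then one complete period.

[41; 2, 3, 2, 4, 2, 3, 2, 82]

a₀ = ⌊√1717⌋ = 41.
With m₀=0, d₀=1 and mₖ₊₁ = dₖaₖ − mₖ, dₖ₊₁ = (n − mₖ₊₁²)/dₖ, aₖ₊₁ = ⌊(a₀+mₖ₊₁)/dₖ₊₁⌋:
  k=1: m=41, d=36, a=2
  k=2: m=31, d=21, a=3
  k=3: m=32, d=33, a=2
  k=4: m=34, d=17, a=4
  k=5: m=34, d=33, a=2
  k=6: m=32, d=21, a=3
  k=7: m=31, d=36, a=2
  k=8: m=41, d=1, a=82
d=1 and a=2a₀=82 at k=8, so the next step gives (m, d) = (41, 36) again — its k=1 value — and the period has length 8.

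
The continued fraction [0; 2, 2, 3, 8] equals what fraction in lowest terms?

Using pₖ = aₖpₖ₋₁ + pₖ₋₂ and qₖ = aₖqₖ₋₁ + qₖ₋₂:
  k=0: a=0, p=0, q=1
  k=1: a=2, p=1, q=2
  k=2: a=2, p=2, q=5
  k=3: a=3, p=7, q=17
  k=4: a=8, p=58, q=141

58/141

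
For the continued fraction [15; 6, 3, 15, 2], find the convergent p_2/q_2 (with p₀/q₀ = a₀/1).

Using pₖ = aₖpₖ₋₁ + pₖ₋₂, qₖ = aₖqₖ₋₁ + qₖ₋₂ (with p₋₁=1, p₋₂=0, q₋₁=0, q₋₂=1):
  k=0: a=15, p=15, q=1
  k=1: a=6, p=91, q=6
  k=2: a=3, p=288, q=19

288/19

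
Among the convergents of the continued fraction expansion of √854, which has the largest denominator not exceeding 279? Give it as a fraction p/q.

√854 = [29; 4, 2, 11, 4, 11, 2, 4, 58, …] (period length 8).
Convergents:
  p_0/q_0 = 29/1
  p_1/q_1 = 117/4
  p_2/q_2 = 263/9
  p_3/q_3 = 3010/103
  p_4/q_4 = 12303/421
q_3 = 103 ≤ 279 < 421 = q_4, so the answer is 3010/103.

3010/103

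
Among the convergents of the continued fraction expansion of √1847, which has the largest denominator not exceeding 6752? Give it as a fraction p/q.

√1847 = [42; 1, 41, 1, 84, …] (period length 4).
Convergents:
  p_0/q_0 = 42/1
  p_1/q_1 = 43/1
  p_2/q_2 = 1805/42
  p_3/q_3 = 1848/43
  p_4/q_4 = 157037/3654
  p_5/q_5 = 158885/3697
  p_6/q_6 = 6671322/155231
q_5 = 3697 ≤ 6752 < 155231 = q_6, so the answer is 158885/3697.

158885/3697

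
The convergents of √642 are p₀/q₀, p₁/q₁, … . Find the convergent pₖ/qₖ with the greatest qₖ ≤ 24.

√642 = [25; 2, 1, 24, 1, 2, 50, …] (period length 6).
Convergents:
  p_0/q_0 = 25/1
  p_1/q_1 = 51/2
  p_2/q_2 = 76/3
  p_3/q_3 = 1875/74
q_2 = 3 ≤ 24 < 74 = q_3, so the answer is 76/3.

76/3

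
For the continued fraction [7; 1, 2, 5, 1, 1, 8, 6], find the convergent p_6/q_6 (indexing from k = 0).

Using pₖ = aₖpₖ₋₁ + pₖ₋₂, qₖ = aₖqₖ₋₁ + qₖ₋₂ (with p₋₁=1, p₋₂=0, q₋₁=0, q₋₂=1):
  k=0: a=7, p=7, q=1
  k=1: a=1, p=8, q=1
  k=2: a=2, p=23, q=3
  k=3: a=5, p=123, q=16
  k=4: a=1, p=146, q=19
  k=5: a=1, p=269, q=35
  k=6: a=8, p=2298, q=299

2298/299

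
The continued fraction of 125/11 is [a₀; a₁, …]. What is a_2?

1

125 = 11·11 + 4   →  a_0 = 11
11 = 2·4 + 3   →  a_1 = 2
4 = 1·3 + 1   →  a_2 = 1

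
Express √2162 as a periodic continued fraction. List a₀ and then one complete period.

[46; 2, 92]

a₀ = ⌊√2162⌋ = 46.
With m₀=0, d₀=1 and mₖ₊₁ = dₖaₖ − mₖ, dₖ₊₁ = (n − mₖ₊₁²)/dₖ, aₖ₊₁ = ⌊(a₀+mₖ₊₁)/dₖ₊₁⌋:
  k=1: m=46, d=46, a=2
  k=2: m=46, d=1, a=92
d=1 and a=2a₀=92 at k=2, so the next step gives (m, d) = (46, 46) again — its k=1 value — and the period has length 2.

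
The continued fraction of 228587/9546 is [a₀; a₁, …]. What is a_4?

6

228587 = 23·9546 + 9029   →  a_0 = 23
9546 = 1·9029 + 517   →  a_1 = 1
9029 = 17·517 + 240   →  a_2 = 17
517 = 2·240 + 37   →  a_3 = 2
240 = 6·37 + 18   →  a_4 = 6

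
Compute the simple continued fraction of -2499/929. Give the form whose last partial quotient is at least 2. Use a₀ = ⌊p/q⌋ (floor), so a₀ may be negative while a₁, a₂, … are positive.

[-3; 3, 4, 2, 3, 9]

-2499 = -3·929 + 288
929 = 3·288 + 65
288 = 4·65 + 28
65 = 2·28 + 9
28 = 3·9 + 1
9 = 9·1 + 0  (stop)
So -2499/929 = [-3; 3, 4, 2, 3, 9].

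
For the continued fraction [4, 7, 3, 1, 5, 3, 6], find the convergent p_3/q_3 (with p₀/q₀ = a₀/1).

120/29

Using pₖ = aₖpₖ₋₁ + pₖ₋₂, qₖ = aₖqₖ₋₁ + qₖ₋₂ (with p₋₁=1, p₋₂=0, q₋₁=0, q₋₂=1):
  k=0: a=4, p=4, q=1
  k=1: a=7, p=29, q=7
  k=2: a=3, p=91, q=22
  k=3: a=1, p=120, q=29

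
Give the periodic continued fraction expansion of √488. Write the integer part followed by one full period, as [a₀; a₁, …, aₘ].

a₀ = ⌊√488⌋ = 22.
With m₀=0, d₀=1 and mₖ₊₁ = dₖaₖ − mₖ, dₖ₊₁ = (n − mₖ₊₁²)/dₖ, aₖ₊₁ = ⌊(a₀+mₖ₊₁)/dₖ₊₁⌋:
  k=1: m=22, d=4, a=11
  k=2: m=22, d=1, a=44
d=1 and a=2a₀=44 at k=2, so the next step gives (m, d) = (22, 4) again — its k=1 value — and the period has length 2.

[22; 11, 44]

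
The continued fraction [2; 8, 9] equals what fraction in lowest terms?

Fold from the inside: start with 9/1.
  8 + 1/9 = 73/9
  2 + 9/73 = 155/73

155/73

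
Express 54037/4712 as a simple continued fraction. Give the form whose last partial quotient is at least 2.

[11; 2, 7, 3, 3, 7, 4]

54037 = 11·4712 + 2205
4712 = 2·2205 + 302
2205 = 7·302 + 91
302 = 3·91 + 29
91 = 3·29 + 4
29 = 7·4 + 1
4 = 4·1 + 0  (stop)
So 54037/4712 = [11; 2, 7, 3, 3, 7, 4].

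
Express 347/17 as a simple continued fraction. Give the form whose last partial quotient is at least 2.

347 = 20*17 + 7
17 = 2*7 + 3
7 = 2*3 + 1
3 = 3*1 + 0  (stop)
So 347/17 = [20; 2, 2, 3].

[20; 2, 2, 3]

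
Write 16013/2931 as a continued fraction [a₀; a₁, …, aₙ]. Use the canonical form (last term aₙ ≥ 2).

[5; 2, 6, 3, 6, 5, 2]

16013 = 5·2931 + 1358
2931 = 2·1358 + 215
1358 = 6·215 + 68
215 = 3·68 + 11
68 = 6·11 + 2
11 = 5·2 + 1
2 = 2·1 + 0  (stop)
So 16013/2931 = [5; 2, 6, 3, 6, 5, 2].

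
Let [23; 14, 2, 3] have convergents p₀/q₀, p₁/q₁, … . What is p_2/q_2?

Using pₖ = aₖpₖ₋₁ + pₖ₋₂, qₖ = aₖqₖ₋₁ + qₖ₋₂ (with p₋₁=1, p₋₂=0, q₋₁=0, q₋₂=1):
  k=0: a=23, p=23, q=1
  k=1: a=14, p=323, q=14
  k=2: a=2, p=669, q=29

669/29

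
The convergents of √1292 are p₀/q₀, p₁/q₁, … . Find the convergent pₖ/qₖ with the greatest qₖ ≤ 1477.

√1292 = [35; 1, 16, 1, 70, …] (period length 4).
Convergents:
  p_0/q_0 = 35/1
  p_1/q_1 = 36/1
  p_2/q_2 = 611/17
  p_3/q_3 = 647/18
  p_4/q_4 = 45901/1277
  p_5/q_5 = 46548/1295
  p_6/q_6 = 790669/21997
q_5 = 1295 ≤ 1477 < 21997 = q_6, so the answer is 46548/1295.

46548/1295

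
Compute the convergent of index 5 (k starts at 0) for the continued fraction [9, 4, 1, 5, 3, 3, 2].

Using pₖ = aₖpₖ₋₁ + pₖ₋₂, qₖ = aₖqₖ₋₁ + qₖ₋₂ (with p₋₁=1, p₋₂=0, q₋₁=0, q₋₂=1):
  k=0: a=9, p=9, q=1
  k=1: a=4, p=37, q=4
  k=2: a=1, p=46, q=5
  k=3: a=5, p=267, q=29
  k=4: a=3, p=847, q=92
  k=5: a=3, p=2808, q=305

2808/305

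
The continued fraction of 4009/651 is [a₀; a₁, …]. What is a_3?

4009 = 6·651 + 103   →  a_0 = 6
651 = 6·103 + 33   →  a_1 = 6
103 = 3·33 + 4   →  a_2 = 3
33 = 8·4 + 1   →  a_3 = 8

8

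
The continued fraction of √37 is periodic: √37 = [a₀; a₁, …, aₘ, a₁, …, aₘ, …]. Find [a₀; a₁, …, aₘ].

[6; 12]

a₀ = ⌊√37⌋ = 6.
With m₀=0, d₀=1 and mₖ₊₁ = dₖaₖ − mₖ, dₖ₊₁ = (n − mₖ₊₁²)/dₖ, aₖ₊₁ = ⌊(a₀+mₖ₊₁)/dₖ₊₁⌋:
  k=1: m=6, d=1, a=12
d=1 and a=2a₀=12 at k=1, so the next step gives (m, d) = (6, 1) again — its k=1 value — and the period has length 1.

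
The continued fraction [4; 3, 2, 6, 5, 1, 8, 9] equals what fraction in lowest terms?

95679/22309

Using pₖ = aₖpₖ₋₁ + pₖ₋₂ and qₖ = aₖqₖ₋₁ + qₖ₋₂:
  k=0: a=4, p=4, q=1
  k=1: a=3, p=13, q=3
  k=2: a=2, p=30, q=7
  k=3: a=6, p=193, q=45
  k=4: a=5, p=995, q=232
  k=5: a=1, p=1188, q=277
  k=6: a=8, p=10499, q=2448
  k=7: a=9, p=95679, q=22309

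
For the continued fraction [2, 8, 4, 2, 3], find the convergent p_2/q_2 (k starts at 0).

Using pₖ = aₖpₖ₋₁ + pₖ₋₂, qₖ = aₖqₖ₋₁ + qₖ₋₂ (with p₋₁=1, p₋₂=0, q₋₁=0, q₋₂=1):
  k=0: a=2, p=2, q=1
  k=1: a=8, p=17, q=8
  k=2: a=4, p=70, q=33

70/33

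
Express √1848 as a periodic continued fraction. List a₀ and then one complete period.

a₀ = ⌊√1848⌋ = 42.
With m₀=0, d₀=1 and mₖ₊₁ = dₖaₖ − mₖ, dₖ₊₁ = (n − mₖ₊₁²)/dₖ, aₖ₊₁ = ⌊(a₀+mₖ₊₁)/dₖ₊₁⌋:
  k=1: m=42, d=84, a=1
  k=2: m=42, d=1, a=84
d=1 and a=2a₀=84 at k=2, so the next step gives (m, d) = (42, 84) again — its k=1 value — and the period has length 2.

[42; 1, 84]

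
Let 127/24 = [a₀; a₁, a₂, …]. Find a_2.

2

127 = 5·24 + 7   →  a_0 = 5
24 = 3·7 + 3   →  a_1 = 3
7 = 2·3 + 1   →  a_2 = 2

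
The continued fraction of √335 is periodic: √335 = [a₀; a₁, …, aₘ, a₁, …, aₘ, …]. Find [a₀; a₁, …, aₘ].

[18; 3, 3, 3, 36]

a₀ = ⌊√335⌋ = 18.
With m₀=0, d₀=1 and mₖ₊₁ = dₖaₖ − mₖ, dₖ₊₁ = (n − mₖ₊₁²)/dₖ, aₖ₊₁ = ⌊(a₀+mₖ₊₁)/dₖ₊₁⌋:
  k=1: m=18, d=11, a=3
  k=2: m=15, d=10, a=3
  k=3: m=15, d=11, a=3
  k=4: m=18, d=1, a=36
d=1 and a=2a₀=36 at k=4, so the next step gives (m, d) = (18, 11) again — its k=1 value — and the period has length 4.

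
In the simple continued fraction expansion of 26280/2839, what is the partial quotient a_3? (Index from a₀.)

8

26280 = 9·2839 + 729   →  a_0 = 9
2839 = 3·729 + 652   →  a_1 = 3
729 = 1·652 + 77   →  a_2 = 1
652 = 8·77 + 36   →  a_3 = 8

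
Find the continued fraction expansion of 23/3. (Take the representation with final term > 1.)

[7; 1, 2]

23 = 7×3 + 2
3 = 1×2 + 1
2 = 2×1 + 0  (stop)
So 23/3 = [7; 1, 2].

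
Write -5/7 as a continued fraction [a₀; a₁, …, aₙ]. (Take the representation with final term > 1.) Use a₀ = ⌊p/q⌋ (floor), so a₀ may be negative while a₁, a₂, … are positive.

-5 = -1·7 + 2
7 = 3·2 + 1
2 = 2·1 + 0  (stop)
So -5/7 = [-1; 3, 2].

[-1; 3, 2]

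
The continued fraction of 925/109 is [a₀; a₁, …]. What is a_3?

1

925 = 8·109 + 53   →  a_0 = 8
109 = 2·53 + 3   →  a_1 = 2
53 = 17·3 + 2   →  a_2 = 17
3 = 1·2 + 1   →  a_3 = 1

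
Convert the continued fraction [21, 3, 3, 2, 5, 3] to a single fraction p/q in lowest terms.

Fold from the inside: start with 3/1.
  5 + 1/3 = 16/3
  2 + 3/16 = 35/16
  3 + 16/35 = 121/35
  3 + 35/121 = 398/121
  21 + 121/398 = 8479/398

8479/398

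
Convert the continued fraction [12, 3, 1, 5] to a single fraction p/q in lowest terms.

282/23

Using pₖ = aₖpₖ₋₁ + pₖ₋₂ and qₖ = aₖqₖ₋₁ + qₖ₋₂:
  k=0: a=12, p=12, q=1
  k=1: a=3, p=37, q=3
  k=2: a=1, p=49, q=4
  k=3: a=5, p=282, q=23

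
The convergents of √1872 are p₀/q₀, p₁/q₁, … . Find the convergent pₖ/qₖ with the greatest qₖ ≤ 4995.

√1872 = [43; 3, 1, 3, 86, …] (period length 4).
Convergents:
  p_0/q_0 = 43/1
  p_1/q_1 = 130/3
  p_2/q_2 = 173/4
  p_3/q_3 = 649/15
  p_4/q_4 = 55987/1294
  p_5/q_5 = 168610/3897
  p_6/q_6 = 224597/5191
q_5 = 3897 ≤ 4995 < 5191 = q_6, so the answer is 168610/3897.

168610/3897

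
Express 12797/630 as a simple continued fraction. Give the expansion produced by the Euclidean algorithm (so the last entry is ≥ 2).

[20; 3, 5, 19, 2]

12797 = 20*630 + 197
630 = 3*197 + 39
197 = 5*39 + 2
39 = 19*2 + 1
2 = 2*1 + 0  (stop)
So 12797/630 = [20; 3, 5, 19, 2].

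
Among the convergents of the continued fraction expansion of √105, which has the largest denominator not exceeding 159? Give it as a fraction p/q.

√105 = [10; 4, 20, …] (period length 2).
Convergents:
  p_0/q_0 = 10/1
  p_1/q_1 = 41/4
  p_2/q_2 = 830/81
  p_3/q_3 = 3361/328
q_2 = 81 ≤ 159 < 328 = q_3, so the answer is 830/81.

830/81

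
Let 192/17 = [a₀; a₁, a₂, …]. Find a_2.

192 = 11·17 + 5   →  a_0 = 11
17 = 3·5 + 2   →  a_1 = 3
5 = 2·2 + 1   →  a_2 = 2

2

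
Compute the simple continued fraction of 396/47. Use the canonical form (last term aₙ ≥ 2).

[8; 2, 2, 1, 6]

396 = 8×47 + 20
47 = 2×20 + 7
20 = 2×7 + 6
7 = 1×6 + 1
6 = 6×1 + 0  (stop)
So 396/47 = [8; 2, 2, 1, 6].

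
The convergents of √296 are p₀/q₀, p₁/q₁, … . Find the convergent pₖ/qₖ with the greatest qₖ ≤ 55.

757/44

√296 = [17; 4, 1, 7, 1, 4, 34, …] (period length 6).
Convergents:
  p_0/q_0 = 17/1
  p_1/q_1 = 69/4
  p_2/q_2 = 86/5
  p_3/q_3 = 671/39
  p_4/q_4 = 757/44
  p_5/q_5 = 3699/215
q_4 = 44 ≤ 55 < 215 = q_5, so the answer is 757/44.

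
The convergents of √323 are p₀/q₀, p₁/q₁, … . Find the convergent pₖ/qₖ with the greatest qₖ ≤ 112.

647/36

√323 = [17; 1, 34, …] (period length 2).
Convergents:
  p_0/q_0 = 17/1
  p_1/q_1 = 18/1
  p_2/q_2 = 629/35
  p_3/q_3 = 647/36
  p_4/q_4 = 22627/1259
q_3 = 36 ≤ 112 < 1259 = q_4, so the answer is 647/36.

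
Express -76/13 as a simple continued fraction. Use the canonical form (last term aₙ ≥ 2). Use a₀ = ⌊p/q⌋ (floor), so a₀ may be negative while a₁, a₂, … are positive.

-76 = -6*13 + 2
13 = 6*2 + 1
2 = 2*1 + 0  (stop)
So -76/13 = [-6; 6, 2].

[-6; 6, 2]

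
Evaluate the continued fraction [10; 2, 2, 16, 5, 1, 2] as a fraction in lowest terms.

Fold from the inside: start with 2/1.
  1 + 1/2 = 3/2
  5 + 2/3 = 17/3
  16 + 3/17 = 275/17
  2 + 17/275 = 567/275
  2 + 275/567 = 1409/567
  10 + 567/1409 = 14657/1409

14657/1409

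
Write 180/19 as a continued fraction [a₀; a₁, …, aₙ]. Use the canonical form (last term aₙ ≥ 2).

[9; 2, 9]

180 = 9×19 + 9
19 = 2×9 + 1
9 = 9×1 + 0  (stop)
So 180/19 = [9; 2, 9].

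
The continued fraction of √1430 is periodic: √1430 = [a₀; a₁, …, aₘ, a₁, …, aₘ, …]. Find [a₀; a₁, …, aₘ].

[37; 1, 4, 2, 2, 2, 4, 1, 74]

a₀ = ⌊√1430⌋ = 37.
With m₀=0, d₀=1 and mₖ₊₁ = dₖaₖ − mₖ, dₖ₊₁ = (n − mₖ₊₁²)/dₖ, aₖ₊₁ = ⌊(a₀+mₖ₊₁)/dₖ₊₁⌋:
  k=1: m=37, d=61, a=1
  k=2: m=24, d=14, a=4
  k=3: m=32, d=29, a=2
  k=4: m=26, d=26, a=2
  k=5: m=26, d=29, a=2
  k=6: m=32, d=14, a=4
  k=7: m=24, d=61, a=1
  k=8: m=37, d=1, a=74
d=1 and a=2a₀=74 at k=8, so the next step gives (m, d) = (37, 61) again — its k=1 value — and the period has length 8.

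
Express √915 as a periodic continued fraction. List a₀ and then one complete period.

a₀ = ⌊√915⌋ = 30.
With m₀=0, d₀=1 and mₖ₊₁ = dₖaₖ − mₖ, dₖ₊₁ = (n − mₖ₊₁²)/dₖ, aₖ₊₁ = ⌊(a₀+mₖ₊₁)/dₖ₊₁⌋:
  k=1: m=30, d=15, a=4
  k=2: m=30, d=1, a=60
d=1 and a=2a₀=60 at k=2, so the next step gives (m, d) = (30, 15) again — its k=1 value — and the period has length 2.

[30; 4, 60]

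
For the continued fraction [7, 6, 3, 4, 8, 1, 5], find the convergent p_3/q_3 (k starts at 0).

Using pₖ = aₖpₖ₋₁ + pₖ₋₂, qₖ = aₖqₖ₋₁ + qₖ₋₂ (with p₋₁=1, p₋₂=0, q₋₁=0, q₋₂=1):
  k=0: a=7, p=7, q=1
  k=1: a=6, p=43, q=6
  k=2: a=3, p=136, q=19
  k=3: a=4, p=587, q=82

587/82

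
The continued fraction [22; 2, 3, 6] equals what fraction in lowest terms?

987/44

Using pₖ = aₖpₖ₋₁ + pₖ₋₂ and qₖ = aₖqₖ₋₁ + qₖ₋₂:
  k=0: a=22, p=22, q=1
  k=1: a=2, p=45, q=2
  k=2: a=3, p=157, q=7
  k=3: a=6, p=987, q=44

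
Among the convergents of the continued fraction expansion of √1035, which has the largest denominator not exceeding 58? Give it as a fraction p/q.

1126/35

√1035 = [32; 5, 1, 5, 64, …] (period length 4).
Convergents:
  p_0/q_0 = 32/1
  p_1/q_1 = 161/5
  p_2/q_2 = 193/6
  p_3/q_3 = 1126/35
  p_4/q_4 = 72257/2246
q_3 = 35 ≤ 58 < 2246 = q_4, so the answer is 1126/35.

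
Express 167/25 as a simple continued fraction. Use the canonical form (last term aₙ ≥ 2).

[6; 1, 2, 8]

167 = 6·25 + 17
25 = 1·17 + 8
17 = 2·8 + 1
8 = 8·1 + 0  (stop)
So 167/25 = [6; 1, 2, 8].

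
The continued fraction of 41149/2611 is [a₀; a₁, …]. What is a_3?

6

41149 = 15·2611 + 1984   →  a_0 = 15
2611 = 1·1984 + 627   →  a_1 = 1
1984 = 3·627 + 103   →  a_2 = 3
627 = 6·103 + 9   →  a_3 = 6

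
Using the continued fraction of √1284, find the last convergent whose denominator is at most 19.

√1284 = [35; 1, 4, 1, 70, …] (period length 4).
Convergents:
  p_0/q_0 = 35/1
  p_1/q_1 = 36/1
  p_2/q_2 = 179/5
  p_3/q_3 = 215/6
  p_4/q_4 = 15229/425
q_3 = 6 ≤ 19 < 425 = q_4, so the answer is 215/6.

215/6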